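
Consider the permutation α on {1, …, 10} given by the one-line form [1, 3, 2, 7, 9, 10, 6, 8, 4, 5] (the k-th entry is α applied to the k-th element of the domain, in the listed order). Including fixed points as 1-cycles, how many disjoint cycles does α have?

4

The cycle decomposition is (1)(2 3)(4 7 6 10 5 9)(8), which has 4 cycles (counting 1-cycles).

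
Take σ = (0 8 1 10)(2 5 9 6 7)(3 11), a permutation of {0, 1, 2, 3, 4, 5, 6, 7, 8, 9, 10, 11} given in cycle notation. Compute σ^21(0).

8

0 lies in the 4-cycle (0 8 1 10).
On a 4-cycle, σ^4 is the identity, so σ^21 = σ^1 there (21 ≡ 1 mod 4).
Stepping 1 place around the cycle: 0 → 8.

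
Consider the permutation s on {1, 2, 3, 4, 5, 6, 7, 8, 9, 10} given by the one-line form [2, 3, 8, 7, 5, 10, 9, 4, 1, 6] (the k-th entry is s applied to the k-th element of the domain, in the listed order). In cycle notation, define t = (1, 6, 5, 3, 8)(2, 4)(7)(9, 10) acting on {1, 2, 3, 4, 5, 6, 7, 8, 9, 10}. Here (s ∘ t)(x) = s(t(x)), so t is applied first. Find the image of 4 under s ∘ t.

3

First apply t: t(4) = 2, then s(2) = 3. Thus (s ∘ t)(4) = 3.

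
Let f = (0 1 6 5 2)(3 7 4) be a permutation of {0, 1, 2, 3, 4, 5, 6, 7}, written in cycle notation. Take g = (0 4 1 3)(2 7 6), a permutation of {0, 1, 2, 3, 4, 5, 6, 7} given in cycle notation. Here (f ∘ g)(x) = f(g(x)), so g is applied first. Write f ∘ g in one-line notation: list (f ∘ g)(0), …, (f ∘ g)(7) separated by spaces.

3 7 4 1 6 2 0 5

(f ∘ g)(x) = f(g(x)). Computing each image: f(g(0)) = f(4) = 3, f(g(1)) = f(3) = 7, f(g(2)) = f(7) = 4, f(g(3)) = f(0) = 1, f(g(4)) = f(1) = 6, f(g(5)) = f(5) = 2, f(g(6)) = f(2) = 0, f(g(7)) = f(6) = 5.
Hence f ∘ g = [3 7 4 1 6 2 0 5].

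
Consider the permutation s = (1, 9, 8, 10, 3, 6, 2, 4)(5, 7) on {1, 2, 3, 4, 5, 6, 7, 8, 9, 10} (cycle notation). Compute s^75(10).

10 lies in the 8-cycle (1, 9, 8, 10, 3, 6, 2, 4).
On an 8-cycle, s^8 is the identity, so s^75 = s^3 there (75 ≡ 3 mod 8).
Advancing 3 steps from 10: 10 → 3 → 6 → 2.

2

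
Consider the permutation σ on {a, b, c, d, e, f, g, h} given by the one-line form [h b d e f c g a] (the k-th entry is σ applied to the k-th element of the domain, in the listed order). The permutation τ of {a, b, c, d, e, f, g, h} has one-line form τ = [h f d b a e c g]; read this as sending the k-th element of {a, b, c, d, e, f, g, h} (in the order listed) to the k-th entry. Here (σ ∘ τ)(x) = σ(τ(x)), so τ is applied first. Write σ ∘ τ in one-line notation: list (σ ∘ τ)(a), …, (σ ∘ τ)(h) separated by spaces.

(σ ∘ τ)(x) = σ(τ(x)). Computing each image: σ(τ(a)) = σ(h) = a, σ(τ(b)) = σ(f) = c, σ(τ(c)) = σ(d) = e, σ(τ(d)) = σ(b) = b, σ(τ(e)) = σ(a) = h, σ(τ(f)) = σ(e) = f, σ(τ(g)) = σ(c) = d, σ(τ(h)) = σ(g) = g.
Hence σ ∘ τ = [a c e b h f d g].

a c e b h f d g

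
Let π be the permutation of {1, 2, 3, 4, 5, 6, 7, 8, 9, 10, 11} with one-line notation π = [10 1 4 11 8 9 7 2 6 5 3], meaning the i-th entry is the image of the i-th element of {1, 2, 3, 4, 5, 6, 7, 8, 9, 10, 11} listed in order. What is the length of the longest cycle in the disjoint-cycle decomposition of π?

Decomposing into disjoint cycles gives (1 10 5 8 2)(3 4 11)(6 9); the longest has length 5.

5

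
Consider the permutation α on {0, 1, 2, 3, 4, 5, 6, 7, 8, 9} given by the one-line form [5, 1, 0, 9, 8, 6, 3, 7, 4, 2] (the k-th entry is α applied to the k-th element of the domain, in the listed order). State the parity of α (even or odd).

In disjoint-cycle form the cycle lengths are 6, 2, 1, 1.
A cycle of length ℓ contributes ℓ−1 transpositions, so α is a product of 5 + 1 = 6 transpositions — even.

even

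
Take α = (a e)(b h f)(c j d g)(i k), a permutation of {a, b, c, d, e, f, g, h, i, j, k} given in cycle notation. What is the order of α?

12

The disjoint cycles have lengths 4, 3, 2, 2.
The order of α is the least common multiple of its cycle lengths: lcm(4, 3, 2, 2) = 12.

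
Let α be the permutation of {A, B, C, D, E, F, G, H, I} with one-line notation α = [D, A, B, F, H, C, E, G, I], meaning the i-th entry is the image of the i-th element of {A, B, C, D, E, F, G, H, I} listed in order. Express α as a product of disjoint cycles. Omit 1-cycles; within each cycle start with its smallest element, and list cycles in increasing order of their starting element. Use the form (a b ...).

(A D F C B)(E H G)

Start at A and follow images: A → D → F → C → B → A, giving the cycle (A D F C B).
Repeating from the next unused element and collecting all non-trivial cycles gives (A D F C B)(E H G).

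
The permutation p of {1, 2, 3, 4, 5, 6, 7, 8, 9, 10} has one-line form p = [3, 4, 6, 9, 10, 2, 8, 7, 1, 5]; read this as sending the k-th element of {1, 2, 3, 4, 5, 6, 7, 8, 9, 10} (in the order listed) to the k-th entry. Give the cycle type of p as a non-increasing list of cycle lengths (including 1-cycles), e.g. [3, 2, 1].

The disjoint cycles are (1 3 6 2 4 9)(5 10)(7 8), with lengths 6, 2, 2 in non-increasing order.

[6, 2, 2]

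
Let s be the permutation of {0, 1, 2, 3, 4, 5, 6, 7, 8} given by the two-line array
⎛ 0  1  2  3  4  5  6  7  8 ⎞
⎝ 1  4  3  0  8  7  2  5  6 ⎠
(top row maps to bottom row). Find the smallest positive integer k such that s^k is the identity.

Decomposing into disjoint cycles gives cycle lengths 7, 2.
The order is lcm(7, 2) = 14.

14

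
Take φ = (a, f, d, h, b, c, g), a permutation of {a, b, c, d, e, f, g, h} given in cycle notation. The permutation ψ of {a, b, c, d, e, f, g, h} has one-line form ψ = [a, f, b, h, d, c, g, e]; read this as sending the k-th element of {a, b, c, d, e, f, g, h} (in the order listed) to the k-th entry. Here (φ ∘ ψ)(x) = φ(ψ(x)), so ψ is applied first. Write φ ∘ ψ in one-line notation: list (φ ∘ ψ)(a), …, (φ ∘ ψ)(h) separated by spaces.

f d c b h g a e

Chase each element through ψ then φ: a → a → f; b → f → d; c → b → c; d → h → b; e → d → h; f → c → g; g → g → a; h → e → e.
Collecting the images, φ ∘ ψ = [f d c b h g a e].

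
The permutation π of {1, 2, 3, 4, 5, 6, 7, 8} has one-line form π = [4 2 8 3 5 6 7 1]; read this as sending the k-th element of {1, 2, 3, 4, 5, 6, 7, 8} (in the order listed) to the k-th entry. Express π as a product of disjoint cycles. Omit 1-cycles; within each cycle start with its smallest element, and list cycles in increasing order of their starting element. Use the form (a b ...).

Iterating π from 1 gives 1 → 4 → 3 → 8 → 1; that is the 4-cycle (1 4 3 8).
Repeating from the next unused element and collecting all non-trivial cycles gives (1 4 3 8).

(1 4 3 8)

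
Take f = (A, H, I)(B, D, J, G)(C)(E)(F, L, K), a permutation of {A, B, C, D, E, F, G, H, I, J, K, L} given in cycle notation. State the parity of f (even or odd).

odd

The cycle lengths are 4, 3, 3, 1, 1.
A cycle of length ℓ contributes ℓ−1 transpositions, so f is a product of 3 + 2 + 2 = 7 transpositions — odd.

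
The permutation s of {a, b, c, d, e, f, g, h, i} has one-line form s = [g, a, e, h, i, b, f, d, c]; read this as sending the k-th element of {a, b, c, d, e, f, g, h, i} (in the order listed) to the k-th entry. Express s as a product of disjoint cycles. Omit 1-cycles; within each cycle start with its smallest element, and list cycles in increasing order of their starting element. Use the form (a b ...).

(a g f b)(c e i)(d h)

Start at a and follow images: a → g → f → b → a, giving the cycle (a g f b).
Repeating from the next unused element and collecting all non-trivial cycles gives (a g f b)(c e i)(d h).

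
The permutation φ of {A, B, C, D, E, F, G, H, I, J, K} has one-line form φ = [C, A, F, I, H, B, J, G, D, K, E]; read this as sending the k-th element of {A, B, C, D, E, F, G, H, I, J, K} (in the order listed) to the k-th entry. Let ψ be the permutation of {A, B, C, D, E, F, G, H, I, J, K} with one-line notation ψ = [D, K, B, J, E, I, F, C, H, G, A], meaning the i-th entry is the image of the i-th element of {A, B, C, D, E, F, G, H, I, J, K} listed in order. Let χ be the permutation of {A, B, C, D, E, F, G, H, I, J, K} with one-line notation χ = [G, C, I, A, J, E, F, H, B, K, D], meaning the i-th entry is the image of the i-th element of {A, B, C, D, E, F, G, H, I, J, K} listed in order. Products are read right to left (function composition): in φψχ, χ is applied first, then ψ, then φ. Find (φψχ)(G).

Chase G: χ(G) = F; ψ(F) = I; φ(I) = D. Hence (φψχ)(G) = D.

D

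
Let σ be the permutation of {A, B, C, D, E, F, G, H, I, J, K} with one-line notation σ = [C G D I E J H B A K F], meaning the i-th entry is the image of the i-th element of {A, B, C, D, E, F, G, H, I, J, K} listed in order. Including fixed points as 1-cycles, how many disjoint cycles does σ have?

The cycle decomposition is (A, C, D, I)(B, G, H)(E)(F, J, K), which has 4 cycles (counting 1-cycles).

4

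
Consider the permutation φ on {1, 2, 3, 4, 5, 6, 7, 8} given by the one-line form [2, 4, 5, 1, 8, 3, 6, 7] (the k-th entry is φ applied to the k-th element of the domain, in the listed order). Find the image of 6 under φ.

3

6 is element number 6 of the domain, and entry number 6 of the one-line form is 3, so φ(6) = 3.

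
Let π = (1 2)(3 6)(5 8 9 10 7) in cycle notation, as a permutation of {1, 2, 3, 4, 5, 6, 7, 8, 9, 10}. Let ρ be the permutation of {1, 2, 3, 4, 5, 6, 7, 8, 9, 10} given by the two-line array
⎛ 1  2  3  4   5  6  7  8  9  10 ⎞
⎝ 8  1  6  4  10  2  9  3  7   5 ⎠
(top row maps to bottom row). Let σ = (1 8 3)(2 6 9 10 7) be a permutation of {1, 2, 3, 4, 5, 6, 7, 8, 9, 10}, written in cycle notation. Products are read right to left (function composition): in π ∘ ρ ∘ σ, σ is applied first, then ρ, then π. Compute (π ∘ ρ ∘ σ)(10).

Chase 10: σ(10) = 7; ρ(7) = 9; π(9) = 10. Hence (π ∘ ρ ∘ σ)(10) = 10.

10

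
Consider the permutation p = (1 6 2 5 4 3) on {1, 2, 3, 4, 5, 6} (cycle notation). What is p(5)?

In the cycle (1 6 2 5 4 3), 5 is followed by 4, so p(5) = 4.

4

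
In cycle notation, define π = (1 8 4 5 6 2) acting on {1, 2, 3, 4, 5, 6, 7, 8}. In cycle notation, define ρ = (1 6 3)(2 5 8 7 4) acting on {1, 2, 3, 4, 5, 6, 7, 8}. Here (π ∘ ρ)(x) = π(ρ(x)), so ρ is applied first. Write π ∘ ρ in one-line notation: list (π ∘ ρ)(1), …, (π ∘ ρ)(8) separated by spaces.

For each element, apply ρ then π: 1 → 6 → 2; 2 → 5 → 6; 3 → 1 → 8; 4 → 2 → 1; 5 → 8 → 4; 6 → 3 → 3; 7 → 4 → 5; 8 → 7 → 7.
Collecting the images, π ∘ ρ = [2 6 8 1 4 3 5 7].

2 6 8 1 4 3 5 7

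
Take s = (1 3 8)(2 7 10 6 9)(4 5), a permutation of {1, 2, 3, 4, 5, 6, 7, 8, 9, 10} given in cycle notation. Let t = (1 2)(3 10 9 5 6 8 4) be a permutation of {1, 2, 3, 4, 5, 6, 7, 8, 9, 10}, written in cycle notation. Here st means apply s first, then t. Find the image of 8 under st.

2

(st)(8) = t(s(8)). s(8) = 1, then t(1) = 2. So (st)(8) = 2.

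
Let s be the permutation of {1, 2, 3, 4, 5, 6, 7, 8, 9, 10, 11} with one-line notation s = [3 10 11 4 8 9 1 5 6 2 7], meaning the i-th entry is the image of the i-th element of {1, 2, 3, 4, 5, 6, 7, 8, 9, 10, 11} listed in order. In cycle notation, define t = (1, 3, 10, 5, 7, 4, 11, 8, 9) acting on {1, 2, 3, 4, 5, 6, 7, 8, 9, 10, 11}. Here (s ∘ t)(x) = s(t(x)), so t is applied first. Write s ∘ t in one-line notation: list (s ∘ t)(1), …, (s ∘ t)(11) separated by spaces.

11 10 2 7 1 9 4 6 3 8 5

(s ∘ t)(x) = s(t(x)). Computing each image: s(t(1)) = s(3) = 11, s(t(2)) = s(2) = 10, s(t(3)) = s(10) = 2, s(t(4)) = s(11) = 7, s(t(5)) = s(7) = 1, s(t(6)) = s(6) = 9, s(t(7)) = s(4) = 4, s(t(8)) = s(9) = 6, s(t(9)) = s(1) = 3, s(t(10)) = s(5) = 8, s(t(11)) = s(8) = 5.
Hence s ∘ t = [11 10 2 7 1 9 4 6 3 8 5].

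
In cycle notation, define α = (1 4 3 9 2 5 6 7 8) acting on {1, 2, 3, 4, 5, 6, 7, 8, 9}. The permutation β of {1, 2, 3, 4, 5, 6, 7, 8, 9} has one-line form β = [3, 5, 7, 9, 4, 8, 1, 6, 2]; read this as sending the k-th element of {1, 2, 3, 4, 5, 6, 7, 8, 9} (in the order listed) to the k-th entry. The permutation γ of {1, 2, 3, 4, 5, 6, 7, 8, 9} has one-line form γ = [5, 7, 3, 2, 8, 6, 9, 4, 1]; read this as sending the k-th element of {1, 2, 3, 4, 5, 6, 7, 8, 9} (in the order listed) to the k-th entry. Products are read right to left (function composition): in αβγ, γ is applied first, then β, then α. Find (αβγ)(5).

7

(αβγ)(5) = α(β(γ(5))). γ(5) = 8, then β(8) = 6, then α(6) = 7, so the result is 7.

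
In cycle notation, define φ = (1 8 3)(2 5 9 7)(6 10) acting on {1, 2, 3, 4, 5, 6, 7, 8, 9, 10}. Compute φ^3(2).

2 lies in the 4-cycle (2 5 9 7).
Advancing 3 steps from 2: 2 → 5 → 9 → 7.

7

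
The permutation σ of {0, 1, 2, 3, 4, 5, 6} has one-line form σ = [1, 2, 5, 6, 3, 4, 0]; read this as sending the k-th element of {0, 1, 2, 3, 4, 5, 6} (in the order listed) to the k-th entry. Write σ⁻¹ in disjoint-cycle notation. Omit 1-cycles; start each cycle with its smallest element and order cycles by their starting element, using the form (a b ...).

First write σ in disjoint cycles: (0 1 2 5 4 3 6).
Reversing each cycle (and rotating so the smallest element leads) gives σ⁻¹ = (0 6 3 4 5 2 1).

(0 6 3 4 5 2 1)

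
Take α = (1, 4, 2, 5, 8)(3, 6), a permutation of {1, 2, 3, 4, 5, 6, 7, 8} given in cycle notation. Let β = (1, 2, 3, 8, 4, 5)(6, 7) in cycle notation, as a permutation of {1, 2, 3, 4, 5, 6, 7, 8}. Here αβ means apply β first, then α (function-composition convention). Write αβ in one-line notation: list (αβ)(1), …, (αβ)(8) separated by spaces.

For each element, apply β then α: 1 → 2 → 5; 2 → 3 → 6; 3 → 8 → 1; 4 → 5 → 8; 5 → 1 → 4; 6 → 7 → 7; 7 → 6 → 3; 8 → 4 → 2.
So αβ in one-line form is 5 6 1 8 4 7 3 2.

5 6 1 8 4 7 3 2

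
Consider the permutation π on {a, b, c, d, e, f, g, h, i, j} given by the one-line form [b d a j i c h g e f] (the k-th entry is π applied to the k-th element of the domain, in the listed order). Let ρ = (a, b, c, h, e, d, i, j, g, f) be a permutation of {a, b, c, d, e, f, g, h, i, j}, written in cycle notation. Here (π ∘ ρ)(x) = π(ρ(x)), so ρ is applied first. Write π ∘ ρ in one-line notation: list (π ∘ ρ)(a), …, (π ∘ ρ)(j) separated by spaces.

d a g e j b c i f h

Chase each element through ρ then π: a → b → d; b → c → a; c → h → g; d → i → e; e → d → j; f → a → b; g → f → c; h → e → i; i → j → f; j → g → h.
Collecting the images, π ∘ ρ = [d a g e j b c i f h].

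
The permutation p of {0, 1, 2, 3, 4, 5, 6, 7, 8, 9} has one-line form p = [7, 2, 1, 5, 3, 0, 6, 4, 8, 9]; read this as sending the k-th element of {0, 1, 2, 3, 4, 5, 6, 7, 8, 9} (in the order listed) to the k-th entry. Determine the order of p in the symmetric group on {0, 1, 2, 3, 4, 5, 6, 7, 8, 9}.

Decomposing into disjoint cycles gives cycle lengths 5, 2, 1, 1, 1.
The order is lcm(5, 2) = 10.

10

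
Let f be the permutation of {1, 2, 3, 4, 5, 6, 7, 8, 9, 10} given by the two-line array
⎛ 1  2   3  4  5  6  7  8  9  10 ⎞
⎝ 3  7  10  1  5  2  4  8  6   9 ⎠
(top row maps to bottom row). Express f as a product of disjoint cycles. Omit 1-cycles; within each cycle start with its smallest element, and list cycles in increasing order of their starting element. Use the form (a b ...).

(1 3 10 9 6 2 7 4)

Start at 1 and follow images: 1 → 3 → 10 → 9 → 6 → 2 → 7 → 4 → 1, giving the cycle (1 3 10 9 6 2 7 4).
Repeating from the next unused element and collecting all non-trivial cycles gives (1 3 10 9 6 2 7 4).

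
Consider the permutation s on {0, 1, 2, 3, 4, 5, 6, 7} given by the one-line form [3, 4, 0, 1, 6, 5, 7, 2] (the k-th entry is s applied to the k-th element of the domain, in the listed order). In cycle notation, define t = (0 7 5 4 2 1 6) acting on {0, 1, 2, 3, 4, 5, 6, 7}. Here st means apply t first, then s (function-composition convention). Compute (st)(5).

(st)(5) = s(t(5)). t(5) = 4, then s(4) = 6. So (st)(5) = 6.

6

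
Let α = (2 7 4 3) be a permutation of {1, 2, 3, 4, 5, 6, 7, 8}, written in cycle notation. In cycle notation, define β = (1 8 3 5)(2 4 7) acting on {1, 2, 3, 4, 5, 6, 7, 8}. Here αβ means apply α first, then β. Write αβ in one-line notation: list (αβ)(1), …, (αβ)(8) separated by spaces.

8 2 4 5 1 6 7 3

(αβ)(x) = β(α(x)). Computing each image: β(α(1)) = β(1) = 8, β(α(2)) = β(7) = 2, β(α(3)) = β(2) = 4, β(α(4)) = β(3) = 5, β(α(5)) = β(5) = 1, β(α(6)) = β(6) = 6, β(α(7)) = β(4) = 7, β(α(8)) = β(8) = 3.
Hence αβ = [8 2 4 5 1 6 7 3].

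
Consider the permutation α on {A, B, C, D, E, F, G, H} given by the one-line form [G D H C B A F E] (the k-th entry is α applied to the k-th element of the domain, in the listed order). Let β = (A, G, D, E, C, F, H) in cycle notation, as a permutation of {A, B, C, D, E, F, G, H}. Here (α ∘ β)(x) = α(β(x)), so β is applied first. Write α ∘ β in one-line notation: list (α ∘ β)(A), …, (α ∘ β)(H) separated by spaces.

Chase each element through β then α: A → G → F; B → B → D; C → F → A; D → E → B; E → C → H; F → H → E; G → D → C; H → A → G.
Collecting the images, α ∘ β = [F D A B H E C G].

F D A B H E C G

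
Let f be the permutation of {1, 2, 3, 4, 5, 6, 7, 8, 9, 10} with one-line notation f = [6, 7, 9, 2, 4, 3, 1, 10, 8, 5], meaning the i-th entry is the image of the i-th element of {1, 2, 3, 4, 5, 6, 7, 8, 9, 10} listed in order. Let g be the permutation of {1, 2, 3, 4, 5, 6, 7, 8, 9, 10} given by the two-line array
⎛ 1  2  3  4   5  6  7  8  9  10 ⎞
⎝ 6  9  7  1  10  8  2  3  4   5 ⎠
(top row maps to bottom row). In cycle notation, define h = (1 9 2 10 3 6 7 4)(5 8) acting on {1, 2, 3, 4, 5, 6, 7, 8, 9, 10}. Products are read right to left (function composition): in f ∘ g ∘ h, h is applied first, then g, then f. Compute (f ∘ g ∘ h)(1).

2

Chase 1: h(1) = 9; g(9) = 4; f(4) = 2. Hence (f ∘ g ∘ h)(1) = 2.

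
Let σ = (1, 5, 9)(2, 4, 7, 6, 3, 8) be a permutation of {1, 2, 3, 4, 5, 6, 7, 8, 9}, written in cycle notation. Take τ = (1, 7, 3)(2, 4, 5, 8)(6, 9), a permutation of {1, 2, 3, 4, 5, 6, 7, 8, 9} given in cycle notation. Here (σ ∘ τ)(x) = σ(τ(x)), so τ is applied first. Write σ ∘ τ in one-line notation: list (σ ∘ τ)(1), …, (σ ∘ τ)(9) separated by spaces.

6 7 5 9 2 1 8 4 3

For each element, apply τ then σ: 1 → 7 → 6; 2 → 4 → 7; 3 → 1 → 5; 4 → 5 → 9; 5 → 8 → 2; 6 → 9 → 1; 7 → 3 → 8; 8 → 2 → 4; 9 → 6 → 3.
So σ ∘ τ in one-line form is 6 7 5 9 2 1 8 4 3.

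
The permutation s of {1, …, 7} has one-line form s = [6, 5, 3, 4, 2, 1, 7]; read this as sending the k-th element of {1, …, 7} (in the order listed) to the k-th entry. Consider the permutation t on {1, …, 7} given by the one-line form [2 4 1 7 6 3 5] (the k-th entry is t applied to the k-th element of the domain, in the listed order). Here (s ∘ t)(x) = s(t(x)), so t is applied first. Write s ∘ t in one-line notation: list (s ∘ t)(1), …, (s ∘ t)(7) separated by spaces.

5 4 6 7 1 3 2

(s ∘ t)(x) = s(t(x)). Computing each image: s(t(1)) = s(2) = 5, s(t(2)) = s(4) = 4, s(t(3)) = s(1) = 6, s(t(4)) = s(7) = 7, s(t(5)) = s(6) = 1, s(t(6)) = s(3) = 3, s(t(7)) = s(5) = 2.
Hence s ∘ t = [5 4 6 7 1 3 2].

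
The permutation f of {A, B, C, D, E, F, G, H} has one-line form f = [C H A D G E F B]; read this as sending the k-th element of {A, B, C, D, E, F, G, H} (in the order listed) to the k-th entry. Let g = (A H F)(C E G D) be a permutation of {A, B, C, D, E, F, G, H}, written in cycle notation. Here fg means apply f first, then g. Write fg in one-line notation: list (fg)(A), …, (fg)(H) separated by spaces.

(fg)(x) = g(f(x)). Computing each image: g(f(A)) = g(C) = E, g(f(B)) = g(H) = F, g(f(C)) = g(A) = H, g(f(D)) = g(D) = C, g(f(E)) = g(G) = D, g(f(F)) = g(E) = G, g(f(G)) = g(F) = A, g(f(H)) = g(B) = B.
Hence fg = [E F H C D G A B].

E F H C D G A B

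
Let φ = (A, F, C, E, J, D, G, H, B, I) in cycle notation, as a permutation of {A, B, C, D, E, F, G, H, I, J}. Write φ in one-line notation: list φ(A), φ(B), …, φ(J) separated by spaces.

Each element maps to the next entry in its cycle (wrapping to the front): A↦F, B↦I, C↦E, D↦G, E↦J, F↦C, G↦H, H↦B, I↦A, J↦D.
So the one-line form is F I E G J C H B A D.

F I E G J C H B A D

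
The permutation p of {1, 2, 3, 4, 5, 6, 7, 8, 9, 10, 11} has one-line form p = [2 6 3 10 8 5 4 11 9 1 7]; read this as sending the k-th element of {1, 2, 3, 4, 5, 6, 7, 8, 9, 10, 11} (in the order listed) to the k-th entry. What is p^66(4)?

Tracing 4 → 10 → … returns to 4 after 9 steps, so 4 lies in a 9-cycle (1, 2, 6, 5, 8, 11, 7, 4, 10).
Powers repeat with period 9 on this cycle, and 66 mod 9 = 3, so p^66(4) = p^3(4).
Stepping 3 places around the cycle: 4 → 10 → 1 → 2.

2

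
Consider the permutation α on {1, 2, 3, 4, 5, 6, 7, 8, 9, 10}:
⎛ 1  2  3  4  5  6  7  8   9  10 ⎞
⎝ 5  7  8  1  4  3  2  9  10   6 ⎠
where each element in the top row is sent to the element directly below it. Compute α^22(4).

Tracing 4 → 1 → … returns to 4 after 3 steps, so 4 lies in a 3-cycle (1 5 4).
Powers repeat with period 3 on this cycle, and 22 mod 3 = 1, so α^22(4) = α^1(4).
Advancing 1 step from 4: 4 → 1.

1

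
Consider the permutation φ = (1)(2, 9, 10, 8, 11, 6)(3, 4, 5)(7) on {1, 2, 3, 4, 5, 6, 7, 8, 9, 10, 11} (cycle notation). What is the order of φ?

The cycle type of φ is (6, 3, 1, 1).
The order is lcm(6, 3) = 6.

6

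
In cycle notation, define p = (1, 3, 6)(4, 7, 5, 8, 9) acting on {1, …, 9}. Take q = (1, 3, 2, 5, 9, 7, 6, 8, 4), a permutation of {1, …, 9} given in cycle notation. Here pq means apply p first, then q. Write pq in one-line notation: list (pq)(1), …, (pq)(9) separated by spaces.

For each element, apply p then q: 1 → 3 → 2; 2 → 2 → 5; 3 → 6 → 8; 4 → 7 → 6; 5 → 8 → 4; 6 → 1 → 3; 7 → 5 → 9; 8 → 9 → 7; 9 → 4 → 1.
Collecting the images, pq = [2 5 8 6 4 3 9 7 1].

2 5 8 6 4 3 9 7 1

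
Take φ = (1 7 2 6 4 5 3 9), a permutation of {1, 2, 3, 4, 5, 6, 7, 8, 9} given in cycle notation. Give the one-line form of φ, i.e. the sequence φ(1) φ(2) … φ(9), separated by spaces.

7 6 9 5 3 4 2 8 1

Each element maps to the next entry in its cycle (wrapping to the front): 1↦7, 2↦6, 3↦9, 4↦5, 5↦3, 6↦4, 7↦2, 8↦8, 9↦1.
Listing these in domain order gives 7 6 9 5 3 4 2 8 1.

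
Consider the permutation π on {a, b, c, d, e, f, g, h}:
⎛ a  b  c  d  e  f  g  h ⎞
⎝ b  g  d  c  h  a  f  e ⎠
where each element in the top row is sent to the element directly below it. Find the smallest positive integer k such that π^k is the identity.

4

Writing π as disjoint cycles, the cycle lengths are 4, 2, 2.
The order of π is the least common multiple of its cycle lengths: lcm(4, 2, 2) = 4.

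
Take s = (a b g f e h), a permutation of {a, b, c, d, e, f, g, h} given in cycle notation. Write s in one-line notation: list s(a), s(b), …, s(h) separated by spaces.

Image by image: a→b, b→g, c→c, d→d, e→h, f→e, g→f, h→a.
So the one-line form is b g c d h e f a.

b g c d h e f a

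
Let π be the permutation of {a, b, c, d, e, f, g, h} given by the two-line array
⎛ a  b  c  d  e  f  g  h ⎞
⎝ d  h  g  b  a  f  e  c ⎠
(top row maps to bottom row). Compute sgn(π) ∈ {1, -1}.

In disjoint-cycle form the cycle lengths are 7, 1.
A cycle of length ℓ contributes ℓ−1 transpositions, so π is a product of 6 transpositions — even.

1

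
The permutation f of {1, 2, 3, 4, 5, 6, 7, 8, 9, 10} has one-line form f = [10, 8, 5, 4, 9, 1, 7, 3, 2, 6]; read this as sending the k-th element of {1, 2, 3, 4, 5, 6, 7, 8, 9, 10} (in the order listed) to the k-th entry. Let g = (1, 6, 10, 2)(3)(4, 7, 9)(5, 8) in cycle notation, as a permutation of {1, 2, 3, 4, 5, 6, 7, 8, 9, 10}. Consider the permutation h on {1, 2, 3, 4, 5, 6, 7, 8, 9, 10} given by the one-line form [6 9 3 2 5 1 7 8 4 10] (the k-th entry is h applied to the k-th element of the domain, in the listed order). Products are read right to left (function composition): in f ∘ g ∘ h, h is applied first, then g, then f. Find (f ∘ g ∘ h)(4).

(f ∘ g ∘ h)(4) = f(g(h(4))). h(4) = 2, then g(2) = 1, then f(1) = 10, so the result is 10.

10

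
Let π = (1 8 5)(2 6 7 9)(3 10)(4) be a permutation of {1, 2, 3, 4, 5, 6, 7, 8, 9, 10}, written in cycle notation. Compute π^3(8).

8

8 lies in the 3-cycle (1 8 5).
Powers repeat with period 3 on this cycle, and 3 mod 3 = 0, so π^3(8) = π^0(8).
So π^3(8) = 8.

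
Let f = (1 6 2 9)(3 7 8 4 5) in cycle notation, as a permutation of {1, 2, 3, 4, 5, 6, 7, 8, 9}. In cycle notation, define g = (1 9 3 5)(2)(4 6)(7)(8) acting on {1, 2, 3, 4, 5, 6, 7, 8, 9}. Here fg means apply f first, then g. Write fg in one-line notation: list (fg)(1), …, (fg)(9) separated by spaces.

(fg)(x) = g(f(x)). Computing each image: g(f(1)) = g(6) = 4, g(f(2)) = g(9) = 3, g(f(3)) = g(7) = 7, g(f(4)) = g(5) = 1, g(f(5)) = g(3) = 5, g(f(6)) = g(2) = 2, g(f(7)) = g(8) = 8, g(f(8)) = g(4) = 6, g(f(9)) = g(1) = 9.
Hence fg = [4 3 7 1 5 2 8 6 9].

4 3 7 1 5 2 8 6 9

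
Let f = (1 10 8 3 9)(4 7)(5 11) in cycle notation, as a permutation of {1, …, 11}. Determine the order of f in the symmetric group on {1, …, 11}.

The disjoint cycles have lengths 5, 2, 2, 1, 1.
Since disjoint cycles commute, ord(f) = lcm(5, 2, 2) = 10.

10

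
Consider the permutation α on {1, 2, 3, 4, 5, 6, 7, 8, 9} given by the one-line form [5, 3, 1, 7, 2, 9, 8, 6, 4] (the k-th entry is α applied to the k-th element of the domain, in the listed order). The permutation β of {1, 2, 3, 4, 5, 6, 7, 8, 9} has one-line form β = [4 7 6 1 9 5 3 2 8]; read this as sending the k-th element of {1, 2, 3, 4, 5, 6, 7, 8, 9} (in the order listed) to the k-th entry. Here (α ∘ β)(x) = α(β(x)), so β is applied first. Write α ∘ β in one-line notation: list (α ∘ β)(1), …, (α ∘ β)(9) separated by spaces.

(α ∘ β)(x) = α(β(x)). Computing each image: α(β(1)) = α(4) = 7, α(β(2)) = α(7) = 8, α(β(3)) = α(6) = 9, α(β(4)) = α(1) = 5, α(β(5)) = α(9) = 4, α(β(6)) = α(5) = 2, α(β(7)) = α(3) = 1, α(β(8)) = α(2) = 3, α(β(9)) = α(8) = 6.
Hence α ∘ β = [7 8 9 5 4 2 1 3 6].

7 8 9 5 4 2 1 3 6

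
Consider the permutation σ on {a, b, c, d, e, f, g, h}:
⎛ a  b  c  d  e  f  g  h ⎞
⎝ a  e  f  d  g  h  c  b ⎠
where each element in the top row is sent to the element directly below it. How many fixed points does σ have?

The fixed points (elements with σ(x) = x) are {a, d}, so there are 2.

2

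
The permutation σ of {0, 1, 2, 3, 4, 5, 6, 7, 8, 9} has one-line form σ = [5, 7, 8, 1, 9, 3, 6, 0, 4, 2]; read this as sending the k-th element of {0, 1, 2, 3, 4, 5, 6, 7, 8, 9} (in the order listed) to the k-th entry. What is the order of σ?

Decomposing into disjoint cycles gives cycle lengths 5, 4, 1.
The order of σ is the least common multiple of its cycle lengths: lcm(5, 4) = 20.

20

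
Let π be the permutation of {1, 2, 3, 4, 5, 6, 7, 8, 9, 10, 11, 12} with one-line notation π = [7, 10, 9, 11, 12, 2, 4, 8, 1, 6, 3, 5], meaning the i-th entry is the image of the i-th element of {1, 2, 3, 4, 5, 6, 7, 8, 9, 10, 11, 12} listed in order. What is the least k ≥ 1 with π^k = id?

6

Writing π as disjoint cycles, the cycle lengths are 6, 3, 2, 1.
Since disjoint cycles commute, ord(π) = lcm(6, 3, 2) = 6.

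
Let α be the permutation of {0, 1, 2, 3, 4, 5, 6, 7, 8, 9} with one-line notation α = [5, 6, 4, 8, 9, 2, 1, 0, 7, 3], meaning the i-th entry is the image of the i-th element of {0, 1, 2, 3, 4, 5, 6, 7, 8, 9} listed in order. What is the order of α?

8

The disjoint-cycle form of α has cycle lengths 8, 2.
The order is lcm(8, 2) = 8.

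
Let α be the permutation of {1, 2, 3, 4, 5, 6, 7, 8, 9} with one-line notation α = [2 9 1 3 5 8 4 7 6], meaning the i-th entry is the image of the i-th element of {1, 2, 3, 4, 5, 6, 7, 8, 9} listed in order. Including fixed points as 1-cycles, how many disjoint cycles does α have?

The cycle decomposition is (1, 2, 9, 6, 8, 7, 4, 3)(5), which has 2 cycles (counting 1-cycles).

2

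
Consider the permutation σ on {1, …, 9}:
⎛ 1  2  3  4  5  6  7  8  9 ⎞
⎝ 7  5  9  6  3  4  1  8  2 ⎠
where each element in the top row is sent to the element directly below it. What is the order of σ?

4

The disjoint-cycle form of σ has cycle lengths 4, 2, 2, 1.
The order of σ is the least common multiple of its cycle lengths: lcm(4, 2, 2) = 4.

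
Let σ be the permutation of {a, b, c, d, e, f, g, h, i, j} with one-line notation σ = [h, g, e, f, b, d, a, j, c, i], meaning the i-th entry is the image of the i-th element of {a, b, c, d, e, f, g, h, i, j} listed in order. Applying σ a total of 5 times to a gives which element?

e

Tracing a → h → … returns to a after 8 steps, so a lies in an 8-cycle (a h j i c e b g).
Stepping 5 places around the cycle: a → h → j → i → c → e.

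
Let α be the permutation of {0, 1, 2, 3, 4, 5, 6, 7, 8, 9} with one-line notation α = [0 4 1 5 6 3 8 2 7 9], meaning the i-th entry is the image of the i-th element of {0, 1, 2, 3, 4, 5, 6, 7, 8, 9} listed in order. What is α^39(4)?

7

Tracing 4 → 6 → … returns to 4 after 6 steps, so 4 lies in a 6-cycle (1 4 6 8 7 2).
Powers repeat with period 6 on this cycle, and 39 mod 6 = 3, so α^39(4) = α^3(4).
Stepping 3 places around the cycle: 4 → 6 → 8 → 7.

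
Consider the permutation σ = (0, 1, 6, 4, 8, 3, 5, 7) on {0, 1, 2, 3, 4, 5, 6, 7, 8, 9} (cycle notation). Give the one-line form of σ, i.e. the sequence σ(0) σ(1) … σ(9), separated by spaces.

Each element maps to the next entry in its cycle (wrapping to the front): 0↦1, 1↦6, 2↦2, 3↦5, 4↦8, 5↦7, 6↦4, 7↦0, 8↦3, 9↦9.
Listing these in domain order gives 1 6 2 5 8 7 4 0 3 9.

1 6 2 5 8 7 4 0 3 9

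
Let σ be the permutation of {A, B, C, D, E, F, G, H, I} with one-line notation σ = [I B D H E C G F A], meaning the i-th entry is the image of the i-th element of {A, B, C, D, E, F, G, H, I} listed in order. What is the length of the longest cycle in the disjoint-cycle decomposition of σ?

Decomposing into disjoint cycles gives (A I)(C D H F); the longest has length 4.

4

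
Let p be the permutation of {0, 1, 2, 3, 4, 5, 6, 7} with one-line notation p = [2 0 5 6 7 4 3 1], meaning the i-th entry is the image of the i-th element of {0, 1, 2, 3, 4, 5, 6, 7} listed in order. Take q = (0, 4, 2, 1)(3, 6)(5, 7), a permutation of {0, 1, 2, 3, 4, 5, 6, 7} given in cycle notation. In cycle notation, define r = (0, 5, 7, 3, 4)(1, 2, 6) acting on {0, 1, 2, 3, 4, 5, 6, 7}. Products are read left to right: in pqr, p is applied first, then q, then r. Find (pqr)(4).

7

Apply the permutations in order: p(4) = 7, then q(7) = 5, then r(5) = 7. So (pqr)(4) = 7.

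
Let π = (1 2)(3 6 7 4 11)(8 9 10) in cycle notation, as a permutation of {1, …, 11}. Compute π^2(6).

4

6 lies in the 5-cycle (3 6 7 4 11).
Advancing 2 steps from 6: 6 → 7 → 4.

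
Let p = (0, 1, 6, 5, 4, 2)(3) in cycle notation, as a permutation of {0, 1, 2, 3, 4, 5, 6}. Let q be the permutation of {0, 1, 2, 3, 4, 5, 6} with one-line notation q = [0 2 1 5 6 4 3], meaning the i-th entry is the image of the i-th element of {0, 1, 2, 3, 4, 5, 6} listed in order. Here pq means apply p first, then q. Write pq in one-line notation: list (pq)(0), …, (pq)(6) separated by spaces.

(pq)(x) = q(p(x)). Computing each image: q(p(0)) = q(1) = 2, q(p(1)) = q(6) = 3, q(p(2)) = q(0) = 0, q(p(3)) = q(3) = 5, q(p(4)) = q(2) = 1, q(p(5)) = q(4) = 6, q(p(6)) = q(5) = 4.
Hence pq = [2 3 0 5 1 6 4].

2 3 0 5 1 6 4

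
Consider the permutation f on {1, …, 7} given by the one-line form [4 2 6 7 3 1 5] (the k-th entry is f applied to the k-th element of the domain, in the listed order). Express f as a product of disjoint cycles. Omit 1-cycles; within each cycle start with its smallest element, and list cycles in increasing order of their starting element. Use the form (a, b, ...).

(1, 4, 7, 5, 3, 6)

Iterating f from 1 gives 1 → 4 → 7 → 5 → 3 → 6 → 1; that is the 6-cycle (1, 4, 7, 5, 3, 6).
Repeating from the next unused element and collecting all non-trivial cycles gives (1, 4, 7, 5, 3, 6).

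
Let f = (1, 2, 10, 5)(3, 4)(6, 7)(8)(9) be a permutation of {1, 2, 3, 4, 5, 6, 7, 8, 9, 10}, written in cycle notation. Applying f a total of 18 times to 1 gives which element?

10

1 lies in the 4-cycle (1, 2, 10, 5).
On a 4-cycle, f^4 is the identity, so f^18 = f^2 there (18 ≡ 2 mod 4).
Stepping 2 places around the cycle: 1 → 2 → 10.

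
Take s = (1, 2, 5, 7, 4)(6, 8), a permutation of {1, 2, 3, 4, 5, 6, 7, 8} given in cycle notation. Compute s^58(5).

1

5 lies in the 5-cycle (1, 2, 5, 7, 4).
Powers repeat with period 5 on this cycle, and 58 mod 5 = 3, so s^58(5) = s^3(5).
Stepping 3 places around the cycle: 5 → 7 → 4 → 1.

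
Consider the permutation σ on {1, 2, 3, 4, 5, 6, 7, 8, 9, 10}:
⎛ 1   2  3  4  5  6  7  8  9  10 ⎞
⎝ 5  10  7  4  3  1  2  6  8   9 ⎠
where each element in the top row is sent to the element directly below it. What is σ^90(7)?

7

Tracing 7 → 2 → … returns to 7 after 9 steps, so 7 lies in a 9-cycle (1 5 3 7 2 10 9 8 6).
Since the cycle has length 9, σ^90 acts on it the same as σ^0 (90 mod 9 = 0).
So σ^90(7) = 7.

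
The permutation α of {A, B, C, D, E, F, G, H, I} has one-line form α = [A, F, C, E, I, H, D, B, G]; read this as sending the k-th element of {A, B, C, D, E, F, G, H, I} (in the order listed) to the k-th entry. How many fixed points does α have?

The fixed points (elements with α(x) = x) are {A, C}, so there are 2.

2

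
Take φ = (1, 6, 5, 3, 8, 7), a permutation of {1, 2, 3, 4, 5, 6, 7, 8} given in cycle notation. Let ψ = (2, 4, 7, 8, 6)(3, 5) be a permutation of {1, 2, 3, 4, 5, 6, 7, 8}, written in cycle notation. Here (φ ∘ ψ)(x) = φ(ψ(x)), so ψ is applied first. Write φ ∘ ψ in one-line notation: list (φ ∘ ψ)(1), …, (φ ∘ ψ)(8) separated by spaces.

(φ ∘ ψ)(x) = φ(ψ(x)). Computing each image: φ(ψ(1)) = φ(1) = 6, φ(ψ(2)) = φ(4) = 4, φ(ψ(3)) = φ(5) = 3, φ(ψ(4)) = φ(7) = 1, φ(ψ(5)) = φ(3) = 8, φ(ψ(6)) = φ(2) = 2, φ(ψ(7)) = φ(8) = 7, φ(ψ(8)) = φ(6) = 5.
Hence φ ∘ ψ = [6 4 3 1 8 2 7 5].

6 4 3 1 8 2 7 5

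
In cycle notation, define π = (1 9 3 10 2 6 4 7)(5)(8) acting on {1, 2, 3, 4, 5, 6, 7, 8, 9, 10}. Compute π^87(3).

9

3 lies in the 8-cycle (1 9 3 10 2 6 4 7).
Since the cycle has length 8, π^87 acts on it the same as π^7 (87 mod 8 = 7).
Stepping 7 places around the cycle: 3 → 10 → 2 → 6 → 4 → 7 → 1 → 9.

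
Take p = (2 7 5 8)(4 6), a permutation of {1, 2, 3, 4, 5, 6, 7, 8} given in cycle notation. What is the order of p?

The cycle type of p is (4, 2, 1, 1).
The order of p is the least common multiple of its cycle lengths: lcm(4, 2) = 4.

4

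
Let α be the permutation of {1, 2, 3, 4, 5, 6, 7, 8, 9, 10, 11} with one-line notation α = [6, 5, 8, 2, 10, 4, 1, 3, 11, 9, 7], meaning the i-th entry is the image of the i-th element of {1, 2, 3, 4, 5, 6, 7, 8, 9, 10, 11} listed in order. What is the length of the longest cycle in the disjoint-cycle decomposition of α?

Decomposing into disjoint cycles gives (1 6 4 2 5 10 9 11 7)(3 8); the longest has length 9.

9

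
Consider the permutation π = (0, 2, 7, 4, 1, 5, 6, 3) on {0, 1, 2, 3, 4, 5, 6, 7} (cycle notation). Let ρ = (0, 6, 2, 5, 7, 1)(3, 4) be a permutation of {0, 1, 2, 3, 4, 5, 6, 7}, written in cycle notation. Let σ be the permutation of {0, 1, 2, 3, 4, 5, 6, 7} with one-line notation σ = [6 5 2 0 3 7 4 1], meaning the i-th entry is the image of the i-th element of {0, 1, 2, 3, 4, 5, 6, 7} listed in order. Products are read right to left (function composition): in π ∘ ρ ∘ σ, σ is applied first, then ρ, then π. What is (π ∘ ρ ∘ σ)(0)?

7

Apply the permutations in order: σ(0) = 6, then ρ(6) = 2, then π(2) = 7. So (π ∘ ρ ∘ σ)(0) = 7.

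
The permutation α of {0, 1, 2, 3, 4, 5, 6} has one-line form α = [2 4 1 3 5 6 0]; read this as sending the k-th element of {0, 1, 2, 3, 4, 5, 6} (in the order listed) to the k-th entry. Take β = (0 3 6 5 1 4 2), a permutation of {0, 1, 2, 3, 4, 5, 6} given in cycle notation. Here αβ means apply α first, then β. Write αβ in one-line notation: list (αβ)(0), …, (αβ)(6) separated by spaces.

0 2 4 6 1 5 3

Chase each element through α then β: 0 → 2 → 0; 1 → 4 → 2; 2 → 1 → 4; 3 → 3 → 6; 4 → 5 → 1; 5 → 6 → 5; 6 → 0 → 3.
Collecting the images, αβ = [0 2 4 6 1 5 3].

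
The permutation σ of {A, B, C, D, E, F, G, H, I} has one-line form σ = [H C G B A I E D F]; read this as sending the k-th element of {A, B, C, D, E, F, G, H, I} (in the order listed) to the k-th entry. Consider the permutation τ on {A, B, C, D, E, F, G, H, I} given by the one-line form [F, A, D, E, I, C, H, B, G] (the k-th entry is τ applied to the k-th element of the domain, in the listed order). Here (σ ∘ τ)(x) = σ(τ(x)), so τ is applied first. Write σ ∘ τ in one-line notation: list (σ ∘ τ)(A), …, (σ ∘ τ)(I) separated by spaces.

(σ ∘ τ)(x) = σ(τ(x)). Computing each image: σ(τ(A)) = σ(F) = I, σ(τ(B)) = σ(A) = H, σ(τ(C)) = σ(D) = B, σ(τ(D)) = σ(E) = A, σ(τ(E)) = σ(I) = F, σ(τ(F)) = σ(C) = G, σ(τ(G)) = σ(H) = D, σ(τ(H)) = σ(B) = C, σ(τ(I)) = σ(G) = E.
Hence σ ∘ τ = [I H B A F G D C E].

I H B A F G D C E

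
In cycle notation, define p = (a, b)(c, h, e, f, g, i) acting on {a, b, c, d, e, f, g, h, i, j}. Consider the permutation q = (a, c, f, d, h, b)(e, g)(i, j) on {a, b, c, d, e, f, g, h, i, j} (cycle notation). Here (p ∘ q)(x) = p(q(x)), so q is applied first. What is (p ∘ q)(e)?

First apply q: q(e) = g, then p(g) = i. Thus (p ∘ q)(e) = i.

i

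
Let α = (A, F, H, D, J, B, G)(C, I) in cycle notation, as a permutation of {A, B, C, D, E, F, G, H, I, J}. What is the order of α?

The disjoint cycles have lengths 7, 2, 1.
Since disjoint cycles commute, ord(α) = lcm(7, 2) = 14.

14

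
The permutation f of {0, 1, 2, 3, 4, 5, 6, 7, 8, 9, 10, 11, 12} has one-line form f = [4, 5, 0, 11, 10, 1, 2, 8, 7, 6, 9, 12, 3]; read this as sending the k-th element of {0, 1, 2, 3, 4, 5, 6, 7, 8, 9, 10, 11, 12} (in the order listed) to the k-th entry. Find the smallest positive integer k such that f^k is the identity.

Decomposing into disjoint cycles gives cycle lengths 6, 3, 2, 2.
Since disjoint cycles commute, ord(f) = lcm(6, 3, 2, 2) = 6.

6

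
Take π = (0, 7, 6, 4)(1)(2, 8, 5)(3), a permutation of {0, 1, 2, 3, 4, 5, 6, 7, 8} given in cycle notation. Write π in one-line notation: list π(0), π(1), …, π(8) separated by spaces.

7 1 8 3 0 2 4 6 5

Each element maps to the next entry in its cycle (wrapping to the front): 0→7, 1→1, 2→8, 3→3, 4→0, 5→2, 6→4, 7→6, 8→5.
Listing these in domain order gives 7 1 8 3 0 2 4 6 5.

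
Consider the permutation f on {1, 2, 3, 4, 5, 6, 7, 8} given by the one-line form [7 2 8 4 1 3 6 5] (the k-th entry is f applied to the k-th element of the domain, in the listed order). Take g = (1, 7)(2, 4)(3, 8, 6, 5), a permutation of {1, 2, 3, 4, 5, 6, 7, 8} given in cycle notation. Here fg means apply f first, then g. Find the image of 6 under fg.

8

f(6) = 3, then g(3) = 8; composing gives (fg)(6) = 8.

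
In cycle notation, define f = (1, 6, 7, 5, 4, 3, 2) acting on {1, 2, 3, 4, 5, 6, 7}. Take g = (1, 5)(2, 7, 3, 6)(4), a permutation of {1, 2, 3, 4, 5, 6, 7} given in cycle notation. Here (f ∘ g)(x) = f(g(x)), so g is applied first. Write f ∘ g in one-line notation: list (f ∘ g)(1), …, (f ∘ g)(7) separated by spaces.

Chase each element through g then f: 1 → 5 → 4; 2 → 7 → 5; 3 → 6 → 7; 4 → 4 → 3; 5 → 1 → 6; 6 → 2 → 1; 7 → 3 → 2.
So f ∘ g in one-line form is 4 5 7 3 6 1 2.

4 5 7 3 6 1 2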